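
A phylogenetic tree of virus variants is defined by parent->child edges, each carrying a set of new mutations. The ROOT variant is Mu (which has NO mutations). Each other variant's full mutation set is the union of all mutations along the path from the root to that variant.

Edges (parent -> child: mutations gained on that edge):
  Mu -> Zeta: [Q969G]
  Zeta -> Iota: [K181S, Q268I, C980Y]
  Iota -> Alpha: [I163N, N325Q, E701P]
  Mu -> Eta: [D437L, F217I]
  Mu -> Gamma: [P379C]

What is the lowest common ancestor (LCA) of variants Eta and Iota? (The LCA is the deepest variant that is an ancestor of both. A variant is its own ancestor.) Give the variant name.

Answer: Mu

Derivation:
Path from root to Eta: Mu -> Eta
  ancestors of Eta: {Mu, Eta}
Path from root to Iota: Mu -> Zeta -> Iota
  ancestors of Iota: {Mu, Zeta, Iota}
Common ancestors: {Mu}
Walk up from Iota: Iota (not in ancestors of Eta), Zeta (not in ancestors of Eta), Mu (in ancestors of Eta)
Deepest common ancestor (LCA) = Mu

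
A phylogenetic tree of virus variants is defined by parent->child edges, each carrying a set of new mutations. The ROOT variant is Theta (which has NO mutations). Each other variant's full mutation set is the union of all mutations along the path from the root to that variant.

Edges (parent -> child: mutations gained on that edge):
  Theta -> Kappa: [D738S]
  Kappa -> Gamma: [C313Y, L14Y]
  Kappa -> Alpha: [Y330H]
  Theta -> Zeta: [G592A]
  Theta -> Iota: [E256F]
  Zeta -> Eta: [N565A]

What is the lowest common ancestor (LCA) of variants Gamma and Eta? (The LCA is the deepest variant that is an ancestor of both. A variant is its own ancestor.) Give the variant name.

Answer: Theta

Derivation:
Path from root to Gamma: Theta -> Kappa -> Gamma
  ancestors of Gamma: {Theta, Kappa, Gamma}
Path from root to Eta: Theta -> Zeta -> Eta
  ancestors of Eta: {Theta, Zeta, Eta}
Common ancestors: {Theta}
Walk up from Eta: Eta (not in ancestors of Gamma), Zeta (not in ancestors of Gamma), Theta (in ancestors of Gamma)
Deepest common ancestor (LCA) = Theta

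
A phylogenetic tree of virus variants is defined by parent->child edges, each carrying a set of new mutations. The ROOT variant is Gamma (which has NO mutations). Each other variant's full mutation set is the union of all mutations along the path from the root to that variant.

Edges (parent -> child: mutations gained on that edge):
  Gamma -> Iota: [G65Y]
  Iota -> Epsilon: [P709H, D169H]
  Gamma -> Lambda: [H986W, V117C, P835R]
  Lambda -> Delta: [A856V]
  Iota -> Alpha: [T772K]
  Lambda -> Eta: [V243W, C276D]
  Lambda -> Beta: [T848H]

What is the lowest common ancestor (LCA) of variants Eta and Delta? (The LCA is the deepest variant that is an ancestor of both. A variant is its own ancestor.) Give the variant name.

Path from root to Eta: Gamma -> Lambda -> Eta
  ancestors of Eta: {Gamma, Lambda, Eta}
Path from root to Delta: Gamma -> Lambda -> Delta
  ancestors of Delta: {Gamma, Lambda, Delta}
Common ancestors: {Gamma, Lambda}
Walk up from Delta: Delta (not in ancestors of Eta), Lambda (in ancestors of Eta), Gamma (in ancestors of Eta)
Deepest common ancestor (LCA) = Lambda

Answer: Lambda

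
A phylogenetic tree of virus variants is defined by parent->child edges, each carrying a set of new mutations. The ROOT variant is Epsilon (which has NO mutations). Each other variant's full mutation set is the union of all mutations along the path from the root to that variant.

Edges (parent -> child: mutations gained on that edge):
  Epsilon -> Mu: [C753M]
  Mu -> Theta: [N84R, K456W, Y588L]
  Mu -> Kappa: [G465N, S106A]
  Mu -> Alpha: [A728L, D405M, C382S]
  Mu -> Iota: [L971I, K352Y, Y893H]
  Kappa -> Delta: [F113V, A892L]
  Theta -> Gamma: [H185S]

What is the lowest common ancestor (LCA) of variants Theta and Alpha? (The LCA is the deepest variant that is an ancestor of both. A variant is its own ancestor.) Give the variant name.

Answer: Mu

Derivation:
Path from root to Theta: Epsilon -> Mu -> Theta
  ancestors of Theta: {Epsilon, Mu, Theta}
Path from root to Alpha: Epsilon -> Mu -> Alpha
  ancestors of Alpha: {Epsilon, Mu, Alpha}
Common ancestors: {Epsilon, Mu}
Walk up from Alpha: Alpha (not in ancestors of Theta), Mu (in ancestors of Theta), Epsilon (in ancestors of Theta)
Deepest common ancestor (LCA) = Mu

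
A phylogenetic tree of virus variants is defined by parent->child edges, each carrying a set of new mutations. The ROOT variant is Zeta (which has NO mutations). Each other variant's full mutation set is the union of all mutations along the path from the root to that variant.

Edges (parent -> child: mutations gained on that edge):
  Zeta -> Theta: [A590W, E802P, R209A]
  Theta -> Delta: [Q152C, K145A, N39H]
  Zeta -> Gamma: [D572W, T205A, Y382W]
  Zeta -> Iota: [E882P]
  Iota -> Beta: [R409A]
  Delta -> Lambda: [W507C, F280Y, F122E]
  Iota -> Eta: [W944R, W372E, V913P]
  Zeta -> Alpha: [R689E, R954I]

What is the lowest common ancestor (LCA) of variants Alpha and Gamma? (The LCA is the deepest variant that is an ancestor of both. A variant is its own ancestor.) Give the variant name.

Answer: Zeta

Derivation:
Path from root to Alpha: Zeta -> Alpha
  ancestors of Alpha: {Zeta, Alpha}
Path from root to Gamma: Zeta -> Gamma
  ancestors of Gamma: {Zeta, Gamma}
Common ancestors: {Zeta}
Walk up from Gamma: Gamma (not in ancestors of Alpha), Zeta (in ancestors of Alpha)
Deepest common ancestor (LCA) = Zeta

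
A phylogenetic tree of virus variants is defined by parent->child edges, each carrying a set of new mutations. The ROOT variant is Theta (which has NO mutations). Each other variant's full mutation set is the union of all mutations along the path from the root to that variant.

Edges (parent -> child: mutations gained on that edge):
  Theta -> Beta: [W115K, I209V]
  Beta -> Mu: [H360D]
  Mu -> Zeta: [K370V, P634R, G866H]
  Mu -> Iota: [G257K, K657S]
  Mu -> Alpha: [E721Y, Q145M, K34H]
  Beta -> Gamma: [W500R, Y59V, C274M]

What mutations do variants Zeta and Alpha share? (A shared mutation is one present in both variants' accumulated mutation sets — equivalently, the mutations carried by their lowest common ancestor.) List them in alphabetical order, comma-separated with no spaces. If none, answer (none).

Answer: H360D,I209V,W115K

Derivation:
Accumulating mutations along path to Zeta:
  At Theta: gained [] -> total []
  At Beta: gained ['W115K', 'I209V'] -> total ['I209V', 'W115K']
  At Mu: gained ['H360D'] -> total ['H360D', 'I209V', 'W115K']
  At Zeta: gained ['K370V', 'P634R', 'G866H'] -> total ['G866H', 'H360D', 'I209V', 'K370V', 'P634R', 'W115K']
Mutations(Zeta) = ['G866H', 'H360D', 'I209V', 'K370V', 'P634R', 'W115K']
Accumulating mutations along path to Alpha:
  At Theta: gained [] -> total []
  At Beta: gained ['W115K', 'I209V'] -> total ['I209V', 'W115K']
  At Mu: gained ['H360D'] -> total ['H360D', 'I209V', 'W115K']
  At Alpha: gained ['E721Y', 'Q145M', 'K34H'] -> total ['E721Y', 'H360D', 'I209V', 'K34H', 'Q145M', 'W115K']
Mutations(Alpha) = ['E721Y', 'H360D', 'I209V', 'K34H', 'Q145M', 'W115K']
Intersection: ['G866H', 'H360D', 'I209V', 'K370V', 'P634R', 'W115K'] ∩ ['E721Y', 'H360D', 'I209V', 'K34H', 'Q145M', 'W115K'] = ['H360D', 'I209V', 'W115K']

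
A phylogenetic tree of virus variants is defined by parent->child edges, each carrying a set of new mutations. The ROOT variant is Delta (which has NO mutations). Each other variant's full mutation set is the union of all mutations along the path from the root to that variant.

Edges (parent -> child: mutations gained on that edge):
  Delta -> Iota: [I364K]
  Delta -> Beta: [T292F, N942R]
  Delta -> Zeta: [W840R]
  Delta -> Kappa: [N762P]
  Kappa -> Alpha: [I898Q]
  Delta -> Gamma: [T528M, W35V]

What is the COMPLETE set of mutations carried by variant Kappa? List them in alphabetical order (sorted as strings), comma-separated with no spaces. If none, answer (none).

At Delta: gained [] -> total []
At Kappa: gained ['N762P'] -> total ['N762P']

Answer: N762P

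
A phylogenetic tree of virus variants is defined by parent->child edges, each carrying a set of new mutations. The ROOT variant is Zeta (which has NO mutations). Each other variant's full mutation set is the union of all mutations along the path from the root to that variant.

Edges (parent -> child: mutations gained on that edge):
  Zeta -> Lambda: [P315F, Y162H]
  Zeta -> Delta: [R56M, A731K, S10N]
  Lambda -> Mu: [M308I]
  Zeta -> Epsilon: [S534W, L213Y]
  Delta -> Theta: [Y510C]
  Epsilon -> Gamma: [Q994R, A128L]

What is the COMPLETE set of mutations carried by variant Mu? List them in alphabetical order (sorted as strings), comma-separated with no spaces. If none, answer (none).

At Zeta: gained [] -> total []
At Lambda: gained ['P315F', 'Y162H'] -> total ['P315F', 'Y162H']
At Mu: gained ['M308I'] -> total ['M308I', 'P315F', 'Y162H']

Answer: M308I,P315F,Y162H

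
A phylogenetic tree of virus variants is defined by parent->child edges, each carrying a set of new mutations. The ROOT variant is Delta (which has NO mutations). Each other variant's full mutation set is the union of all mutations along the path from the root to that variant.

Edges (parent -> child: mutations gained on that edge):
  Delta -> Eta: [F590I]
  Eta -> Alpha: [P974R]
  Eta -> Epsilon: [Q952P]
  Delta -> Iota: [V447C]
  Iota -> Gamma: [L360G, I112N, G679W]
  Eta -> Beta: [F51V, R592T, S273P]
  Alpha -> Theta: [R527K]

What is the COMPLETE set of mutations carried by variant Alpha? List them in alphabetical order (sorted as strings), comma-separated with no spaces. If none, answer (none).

At Delta: gained [] -> total []
At Eta: gained ['F590I'] -> total ['F590I']
At Alpha: gained ['P974R'] -> total ['F590I', 'P974R']

Answer: F590I,P974R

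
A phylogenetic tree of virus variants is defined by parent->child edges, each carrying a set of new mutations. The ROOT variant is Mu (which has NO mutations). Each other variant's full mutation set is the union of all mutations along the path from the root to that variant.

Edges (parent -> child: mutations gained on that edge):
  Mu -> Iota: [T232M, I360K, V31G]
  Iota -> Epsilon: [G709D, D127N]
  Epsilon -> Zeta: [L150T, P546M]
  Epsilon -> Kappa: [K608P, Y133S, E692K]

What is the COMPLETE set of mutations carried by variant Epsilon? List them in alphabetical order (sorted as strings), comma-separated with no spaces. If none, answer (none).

At Mu: gained [] -> total []
At Iota: gained ['T232M', 'I360K', 'V31G'] -> total ['I360K', 'T232M', 'V31G']
At Epsilon: gained ['G709D', 'D127N'] -> total ['D127N', 'G709D', 'I360K', 'T232M', 'V31G']

Answer: D127N,G709D,I360K,T232M,V31G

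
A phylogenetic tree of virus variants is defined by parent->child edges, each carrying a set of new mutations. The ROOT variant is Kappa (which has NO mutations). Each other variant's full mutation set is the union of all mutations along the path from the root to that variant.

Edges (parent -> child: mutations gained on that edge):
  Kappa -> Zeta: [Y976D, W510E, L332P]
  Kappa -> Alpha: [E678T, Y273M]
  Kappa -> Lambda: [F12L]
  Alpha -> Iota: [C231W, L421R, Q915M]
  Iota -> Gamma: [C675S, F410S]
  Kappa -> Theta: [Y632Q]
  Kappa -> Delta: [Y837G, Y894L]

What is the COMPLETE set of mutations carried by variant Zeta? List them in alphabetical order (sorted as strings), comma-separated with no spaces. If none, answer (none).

At Kappa: gained [] -> total []
At Zeta: gained ['Y976D', 'W510E', 'L332P'] -> total ['L332P', 'W510E', 'Y976D']

Answer: L332P,W510E,Y976D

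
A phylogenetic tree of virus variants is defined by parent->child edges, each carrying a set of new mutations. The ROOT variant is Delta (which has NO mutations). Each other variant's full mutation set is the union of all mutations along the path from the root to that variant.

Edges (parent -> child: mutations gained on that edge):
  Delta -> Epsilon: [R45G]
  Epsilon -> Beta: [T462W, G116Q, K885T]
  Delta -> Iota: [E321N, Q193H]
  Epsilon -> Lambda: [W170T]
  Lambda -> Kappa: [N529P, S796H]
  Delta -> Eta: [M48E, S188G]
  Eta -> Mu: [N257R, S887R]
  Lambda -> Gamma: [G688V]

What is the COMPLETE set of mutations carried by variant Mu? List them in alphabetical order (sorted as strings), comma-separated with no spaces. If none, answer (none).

At Delta: gained [] -> total []
At Eta: gained ['M48E', 'S188G'] -> total ['M48E', 'S188G']
At Mu: gained ['N257R', 'S887R'] -> total ['M48E', 'N257R', 'S188G', 'S887R']

Answer: M48E,N257R,S188G,S887R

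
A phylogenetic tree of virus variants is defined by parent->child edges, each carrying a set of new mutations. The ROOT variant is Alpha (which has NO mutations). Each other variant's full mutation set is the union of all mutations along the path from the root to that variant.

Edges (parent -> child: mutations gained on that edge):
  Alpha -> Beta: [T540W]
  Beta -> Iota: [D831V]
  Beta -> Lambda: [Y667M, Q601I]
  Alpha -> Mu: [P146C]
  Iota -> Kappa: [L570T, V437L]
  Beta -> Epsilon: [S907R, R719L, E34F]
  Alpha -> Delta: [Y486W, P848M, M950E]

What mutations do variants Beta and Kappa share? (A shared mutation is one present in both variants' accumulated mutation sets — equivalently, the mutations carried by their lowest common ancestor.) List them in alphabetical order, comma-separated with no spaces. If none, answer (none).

Accumulating mutations along path to Beta:
  At Alpha: gained [] -> total []
  At Beta: gained ['T540W'] -> total ['T540W']
Mutations(Beta) = ['T540W']
Accumulating mutations along path to Kappa:
  At Alpha: gained [] -> total []
  At Beta: gained ['T540W'] -> total ['T540W']
  At Iota: gained ['D831V'] -> total ['D831V', 'T540W']
  At Kappa: gained ['L570T', 'V437L'] -> total ['D831V', 'L570T', 'T540W', 'V437L']
Mutations(Kappa) = ['D831V', 'L570T', 'T540W', 'V437L']
Intersection: ['T540W'] ∩ ['D831V', 'L570T', 'T540W', 'V437L'] = ['T540W']

Answer: T540W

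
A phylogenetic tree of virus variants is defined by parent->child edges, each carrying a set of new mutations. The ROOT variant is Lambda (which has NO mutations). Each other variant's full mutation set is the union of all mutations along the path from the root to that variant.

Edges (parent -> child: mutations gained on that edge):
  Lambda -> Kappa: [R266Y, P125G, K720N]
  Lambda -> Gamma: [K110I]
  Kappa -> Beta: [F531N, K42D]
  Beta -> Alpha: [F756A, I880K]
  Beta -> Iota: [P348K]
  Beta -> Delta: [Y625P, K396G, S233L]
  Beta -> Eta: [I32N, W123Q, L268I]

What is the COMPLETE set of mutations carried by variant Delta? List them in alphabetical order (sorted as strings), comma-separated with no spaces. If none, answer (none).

At Lambda: gained [] -> total []
At Kappa: gained ['R266Y', 'P125G', 'K720N'] -> total ['K720N', 'P125G', 'R266Y']
At Beta: gained ['F531N', 'K42D'] -> total ['F531N', 'K42D', 'K720N', 'P125G', 'R266Y']
At Delta: gained ['Y625P', 'K396G', 'S233L'] -> total ['F531N', 'K396G', 'K42D', 'K720N', 'P125G', 'R266Y', 'S233L', 'Y625P']

Answer: F531N,K396G,K42D,K720N,P125G,R266Y,S233L,Y625P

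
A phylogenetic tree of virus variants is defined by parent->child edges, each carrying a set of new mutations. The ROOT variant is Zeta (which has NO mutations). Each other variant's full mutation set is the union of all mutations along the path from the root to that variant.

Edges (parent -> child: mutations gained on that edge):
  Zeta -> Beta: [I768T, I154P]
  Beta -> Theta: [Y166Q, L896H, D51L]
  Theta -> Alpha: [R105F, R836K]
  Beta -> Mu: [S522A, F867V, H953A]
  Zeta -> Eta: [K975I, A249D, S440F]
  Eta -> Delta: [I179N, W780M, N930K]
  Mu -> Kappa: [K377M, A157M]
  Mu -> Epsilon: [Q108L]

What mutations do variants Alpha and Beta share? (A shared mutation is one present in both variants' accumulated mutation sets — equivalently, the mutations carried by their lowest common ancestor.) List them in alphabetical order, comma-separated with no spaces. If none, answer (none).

Accumulating mutations along path to Alpha:
  At Zeta: gained [] -> total []
  At Beta: gained ['I768T', 'I154P'] -> total ['I154P', 'I768T']
  At Theta: gained ['Y166Q', 'L896H', 'D51L'] -> total ['D51L', 'I154P', 'I768T', 'L896H', 'Y166Q']
  At Alpha: gained ['R105F', 'R836K'] -> total ['D51L', 'I154P', 'I768T', 'L896H', 'R105F', 'R836K', 'Y166Q']
Mutations(Alpha) = ['D51L', 'I154P', 'I768T', 'L896H', 'R105F', 'R836K', 'Y166Q']
Accumulating mutations along path to Beta:
  At Zeta: gained [] -> total []
  At Beta: gained ['I768T', 'I154P'] -> total ['I154P', 'I768T']
Mutations(Beta) = ['I154P', 'I768T']
Intersection: ['D51L', 'I154P', 'I768T', 'L896H', 'R105F', 'R836K', 'Y166Q'] ∩ ['I154P', 'I768T'] = ['I154P', 'I768T']

Answer: I154P,I768T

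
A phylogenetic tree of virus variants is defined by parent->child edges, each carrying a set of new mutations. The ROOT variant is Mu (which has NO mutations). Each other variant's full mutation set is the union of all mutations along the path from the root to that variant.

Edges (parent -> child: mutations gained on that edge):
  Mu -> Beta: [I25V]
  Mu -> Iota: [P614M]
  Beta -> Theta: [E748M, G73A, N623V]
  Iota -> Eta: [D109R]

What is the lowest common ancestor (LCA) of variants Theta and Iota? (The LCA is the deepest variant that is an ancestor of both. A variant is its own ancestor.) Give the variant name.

Answer: Mu

Derivation:
Path from root to Theta: Mu -> Beta -> Theta
  ancestors of Theta: {Mu, Beta, Theta}
Path from root to Iota: Mu -> Iota
  ancestors of Iota: {Mu, Iota}
Common ancestors: {Mu}
Walk up from Iota: Iota (not in ancestors of Theta), Mu (in ancestors of Theta)
Deepest common ancestor (LCA) = Mu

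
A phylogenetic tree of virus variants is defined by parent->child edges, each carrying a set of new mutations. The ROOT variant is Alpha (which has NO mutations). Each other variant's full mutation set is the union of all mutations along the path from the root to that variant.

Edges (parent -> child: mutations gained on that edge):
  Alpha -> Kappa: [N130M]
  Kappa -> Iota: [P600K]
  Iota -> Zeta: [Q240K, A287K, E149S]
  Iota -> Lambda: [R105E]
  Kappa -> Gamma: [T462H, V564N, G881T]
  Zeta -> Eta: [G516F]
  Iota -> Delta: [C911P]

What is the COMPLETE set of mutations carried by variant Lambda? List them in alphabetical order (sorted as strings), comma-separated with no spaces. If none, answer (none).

Answer: N130M,P600K,R105E

Derivation:
At Alpha: gained [] -> total []
At Kappa: gained ['N130M'] -> total ['N130M']
At Iota: gained ['P600K'] -> total ['N130M', 'P600K']
At Lambda: gained ['R105E'] -> total ['N130M', 'P600K', 'R105E']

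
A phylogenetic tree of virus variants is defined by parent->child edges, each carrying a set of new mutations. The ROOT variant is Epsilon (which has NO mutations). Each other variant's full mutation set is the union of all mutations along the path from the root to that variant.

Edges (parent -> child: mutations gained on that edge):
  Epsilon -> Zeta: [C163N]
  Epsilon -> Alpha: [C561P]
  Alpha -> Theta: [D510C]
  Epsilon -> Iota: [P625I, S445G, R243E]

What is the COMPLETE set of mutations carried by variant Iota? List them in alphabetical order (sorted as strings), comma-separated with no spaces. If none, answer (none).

Answer: P625I,R243E,S445G

Derivation:
At Epsilon: gained [] -> total []
At Iota: gained ['P625I', 'S445G', 'R243E'] -> total ['P625I', 'R243E', 'S445G']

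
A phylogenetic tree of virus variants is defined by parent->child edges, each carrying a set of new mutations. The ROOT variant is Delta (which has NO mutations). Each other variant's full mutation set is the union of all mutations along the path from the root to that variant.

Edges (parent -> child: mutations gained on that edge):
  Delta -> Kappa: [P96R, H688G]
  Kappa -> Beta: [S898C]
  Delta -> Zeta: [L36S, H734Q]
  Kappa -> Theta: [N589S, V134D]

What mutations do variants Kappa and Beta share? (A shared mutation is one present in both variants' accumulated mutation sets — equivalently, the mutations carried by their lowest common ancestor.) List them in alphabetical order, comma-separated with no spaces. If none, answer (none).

Answer: H688G,P96R

Derivation:
Accumulating mutations along path to Kappa:
  At Delta: gained [] -> total []
  At Kappa: gained ['P96R', 'H688G'] -> total ['H688G', 'P96R']
Mutations(Kappa) = ['H688G', 'P96R']
Accumulating mutations along path to Beta:
  At Delta: gained [] -> total []
  At Kappa: gained ['P96R', 'H688G'] -> total ['H688G', 'P96R']
  At Beta: gained ['S898C'] -> total ['H688G', 'P96R', 'S898C']
Mutations(Beta) = ['H688G', 'P96R', 'S898C']
Intersection: ['H688G', 'P96R'] ∩ ['H688G', 'P96R', 'S898C'] = ['H688G', 'P96R']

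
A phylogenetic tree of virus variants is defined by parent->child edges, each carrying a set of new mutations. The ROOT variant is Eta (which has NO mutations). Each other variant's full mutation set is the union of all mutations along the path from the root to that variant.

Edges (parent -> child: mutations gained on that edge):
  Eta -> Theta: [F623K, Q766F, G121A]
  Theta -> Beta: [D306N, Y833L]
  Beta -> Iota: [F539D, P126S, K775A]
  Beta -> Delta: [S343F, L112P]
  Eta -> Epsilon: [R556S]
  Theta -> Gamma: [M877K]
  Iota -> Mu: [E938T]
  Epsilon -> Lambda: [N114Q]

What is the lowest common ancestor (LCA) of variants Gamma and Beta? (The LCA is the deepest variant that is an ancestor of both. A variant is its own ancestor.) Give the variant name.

Path from root to Gamma: Eta -> Theta -> Gamma
  ancestors of Gamma: {Eta, Theta, Gamma}
Path from root to Beta: Eta -> Theta -> Beta
  ancestors of Beta: {Eta, Theta, Beta}
Common ancestors: {Eta, Theta}
Walk up from Beta: Beta (not in ancestors of Gamma), Theta (in ancestors of Gamma), Eta (in ancestors of Gamma)
Deepest common ancestor (LCA) = Theta

Answer: Theta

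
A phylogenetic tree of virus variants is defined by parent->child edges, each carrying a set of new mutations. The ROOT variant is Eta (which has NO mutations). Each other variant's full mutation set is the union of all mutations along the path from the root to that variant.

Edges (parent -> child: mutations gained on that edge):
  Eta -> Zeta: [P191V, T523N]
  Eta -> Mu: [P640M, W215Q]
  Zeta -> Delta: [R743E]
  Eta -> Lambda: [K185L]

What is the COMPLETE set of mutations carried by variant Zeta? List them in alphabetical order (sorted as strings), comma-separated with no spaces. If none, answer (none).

At Eta: gained [] -> total []
At Zeta: gained ['P191V', 'T523N'] -> total ['P191V', 'T523N']

Answer: P191V,T523N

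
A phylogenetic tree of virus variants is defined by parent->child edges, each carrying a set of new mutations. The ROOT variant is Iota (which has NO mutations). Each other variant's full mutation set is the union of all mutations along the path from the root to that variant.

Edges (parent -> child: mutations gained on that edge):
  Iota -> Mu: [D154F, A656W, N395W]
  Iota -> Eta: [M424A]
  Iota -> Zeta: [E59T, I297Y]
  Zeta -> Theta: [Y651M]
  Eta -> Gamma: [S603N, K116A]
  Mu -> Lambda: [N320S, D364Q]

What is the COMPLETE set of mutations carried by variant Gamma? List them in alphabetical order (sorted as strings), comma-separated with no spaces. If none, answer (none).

Answer: K116A,M424A,S603N

Derivation:
At Iota: gained [] -> total []
At Eta: gained ['M424A'] -> total ['M424A']
At Gamma: gained ['S603N', 'K116A'] -> total ['K116A', 'M424A', 'S603N']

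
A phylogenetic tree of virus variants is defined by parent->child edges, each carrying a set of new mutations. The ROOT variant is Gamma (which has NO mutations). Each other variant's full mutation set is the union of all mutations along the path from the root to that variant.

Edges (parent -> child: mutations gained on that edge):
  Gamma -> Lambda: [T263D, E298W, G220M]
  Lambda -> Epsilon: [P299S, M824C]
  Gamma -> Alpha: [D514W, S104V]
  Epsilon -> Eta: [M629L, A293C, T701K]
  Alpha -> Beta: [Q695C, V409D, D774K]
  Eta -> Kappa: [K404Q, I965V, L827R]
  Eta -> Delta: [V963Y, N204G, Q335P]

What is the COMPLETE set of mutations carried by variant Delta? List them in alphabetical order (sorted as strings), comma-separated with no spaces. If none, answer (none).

Answer: A293C,E298W,G220M,M629L,M824C,N204G,P299S,Q335P,T263D,T701K,V963Y

Derivation:
At Gamma: gained [] -> total []
At Lambda: gained ['T263D', 'E298W', 'G220M'] -> total ['E298W', 'G220M', 'T263D']
At Epsilon: gained ['P299S', 'M824C'] -> total ['E298W', 'G220M', 'M824C', 'P299S', 'T263D']
At Eta: gained ['M629L', 'A293C', 'T701K'] -> total ['A293C', 'E298W', 'G220M', 'M629L', 'M824C', 'P299S', 'T263D', 'T701K']
At Delta: gained ['V963Y', 'N204G', 'Q335P'] -> total ['A293C', 'E298W', 'G220M', 'M629L', 'M824C', 'N204G', 'P299S', 'Q335P', 'T263D', 'T701K', 'V963Y']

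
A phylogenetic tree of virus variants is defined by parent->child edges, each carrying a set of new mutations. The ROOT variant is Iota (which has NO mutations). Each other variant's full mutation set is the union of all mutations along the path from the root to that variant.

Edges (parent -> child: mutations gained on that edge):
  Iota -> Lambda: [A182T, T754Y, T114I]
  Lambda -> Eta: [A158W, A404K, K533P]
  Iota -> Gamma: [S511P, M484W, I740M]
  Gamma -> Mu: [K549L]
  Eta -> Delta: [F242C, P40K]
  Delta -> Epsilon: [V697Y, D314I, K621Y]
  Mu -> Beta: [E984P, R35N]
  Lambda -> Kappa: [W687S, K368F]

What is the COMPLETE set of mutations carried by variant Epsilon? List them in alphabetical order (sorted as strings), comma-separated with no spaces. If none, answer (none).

At Iota: gained [] -> total []
At Lambda: gained ['A182T', 'T754Y', 'T114I'] -> total ['A182T', 'T114I', 'T754Y']
At Eta: gained ['A158W', 'A404K', 'K533P'] -> total ['A158W', 'A182T', 'A404K', 'K533P', 'T114I', 'T754Y']
At Delta: gained ['F242C', 'P40K'] -> total ['A158W', 'A182T', 'A404K', 'F242C', 'K533P', 'P40K', 'T114I', 'T754Y']
At Epsilon: gained ['V697Y', 'D314I', 'K621Y'] -> total ['A158W', 'A182T', 'A404K', 'D314I', 'F242C', 'K533P', 'K621Y', 'P40K', 'T114I', 'T754Y', 'V697Y']

Answer: A158W,A182T,A404K,D314I,F242C,K533P,K621Y,P40K,T114I,T754Y,V697Y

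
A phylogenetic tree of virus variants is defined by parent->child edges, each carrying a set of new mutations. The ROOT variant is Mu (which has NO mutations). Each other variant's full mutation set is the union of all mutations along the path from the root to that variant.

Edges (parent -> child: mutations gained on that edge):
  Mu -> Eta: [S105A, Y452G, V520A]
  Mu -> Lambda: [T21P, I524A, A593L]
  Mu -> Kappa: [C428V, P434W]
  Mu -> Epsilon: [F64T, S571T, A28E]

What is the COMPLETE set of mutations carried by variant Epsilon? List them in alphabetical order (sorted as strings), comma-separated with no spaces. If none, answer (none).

Answer: A28E,F64T,S571T

Derivation:
At Mu: gained [] -> total []
At Epsilon: gained ['F64T', 'S571T', 'A28E'] -> total ['A28E', 'F64T', 'S571T']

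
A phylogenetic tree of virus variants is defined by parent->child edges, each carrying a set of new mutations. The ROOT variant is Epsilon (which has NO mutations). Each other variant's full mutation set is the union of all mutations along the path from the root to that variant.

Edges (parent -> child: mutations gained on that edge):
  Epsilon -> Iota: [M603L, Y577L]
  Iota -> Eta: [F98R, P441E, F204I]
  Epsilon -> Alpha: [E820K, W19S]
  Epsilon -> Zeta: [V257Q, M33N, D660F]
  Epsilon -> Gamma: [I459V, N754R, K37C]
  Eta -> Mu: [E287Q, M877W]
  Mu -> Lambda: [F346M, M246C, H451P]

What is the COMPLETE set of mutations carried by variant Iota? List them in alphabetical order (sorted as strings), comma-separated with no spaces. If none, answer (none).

Answer: M603L,Y577L

Derivation:
At Epsilon: gained [] -> total []
At Iota: gained ['M603L', 'Y577L'] -> total ['M603L', 'Y577L']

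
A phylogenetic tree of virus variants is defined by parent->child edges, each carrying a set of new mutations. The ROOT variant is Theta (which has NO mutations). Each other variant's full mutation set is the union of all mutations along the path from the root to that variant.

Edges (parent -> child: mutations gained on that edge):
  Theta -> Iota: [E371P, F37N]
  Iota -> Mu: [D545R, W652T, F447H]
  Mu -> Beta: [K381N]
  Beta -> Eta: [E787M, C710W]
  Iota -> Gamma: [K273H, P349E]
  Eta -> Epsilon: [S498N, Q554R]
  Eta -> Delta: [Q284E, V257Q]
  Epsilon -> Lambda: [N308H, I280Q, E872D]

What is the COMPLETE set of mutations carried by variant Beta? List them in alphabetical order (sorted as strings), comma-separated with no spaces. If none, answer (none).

Answer: D545R,E371P,F37N,F447H,K381N,W652T

Derivation:
At Theta: gained [] -> total []
At Iota: gained ['E371P', 'F37N'] -> total ['E371P', 'F37N']
At Mu: gained ['D545R', 'W652T', 'F447H'] -> total ['D545R', 'E371P', 'F37N', 'F447H', 'W652T']
At Beta: gained ['K381N'] -> total ['D545R', 'E371P', 'F37N', 'F447H', 'K381N', 'W652T']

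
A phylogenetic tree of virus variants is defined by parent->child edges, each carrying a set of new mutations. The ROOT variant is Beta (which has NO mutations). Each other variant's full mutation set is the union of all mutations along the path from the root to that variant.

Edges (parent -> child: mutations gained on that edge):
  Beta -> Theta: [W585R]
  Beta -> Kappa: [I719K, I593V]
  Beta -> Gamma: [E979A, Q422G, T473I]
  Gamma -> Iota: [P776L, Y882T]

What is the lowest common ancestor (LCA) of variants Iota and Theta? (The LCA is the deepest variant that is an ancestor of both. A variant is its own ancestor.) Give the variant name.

Answer: Beta

Derivation:
Path from root to Iota: Beta -> Gamma -> Iota
  ancestors of Iota: {Beta, Gamma, Iota}
Path from root to Theta: Beta -> Theta
  ancestors of Theta: {Beta, Theta}
Common ancestors: {Beta}
Walk up from Theta: Theta (not in ancestors of Iota), Beta (in ancestors of Iota)
Deepest common ancestor (LCA) = Beta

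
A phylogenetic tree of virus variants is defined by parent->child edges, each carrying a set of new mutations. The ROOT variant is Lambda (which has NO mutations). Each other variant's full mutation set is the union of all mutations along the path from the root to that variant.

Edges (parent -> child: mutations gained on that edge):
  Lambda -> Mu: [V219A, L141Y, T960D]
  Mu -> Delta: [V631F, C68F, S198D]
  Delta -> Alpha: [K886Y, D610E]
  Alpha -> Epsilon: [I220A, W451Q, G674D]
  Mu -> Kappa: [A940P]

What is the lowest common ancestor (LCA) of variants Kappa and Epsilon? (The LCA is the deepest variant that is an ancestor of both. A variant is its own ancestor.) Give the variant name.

Path from root to Kappa: Lambda -> Mu -> Kappa
  ancestors of Kappa: {Lambda, Mu, Kappa}
Path from root to Epsilon: Lambda -> Mu -> Delta -> Alpha -> Epsilon
  ancestors of Epsilon: {Lambda, Mu, Delta, Alpha, Epsilon}
Common ancestors: {Lambda, Mu}
Walk up from Epsilon: Epsilon (not in ancestors of Kappa), Alpha (not in ancestors of Kappa), Delta (not in ancestors of Kappa), Mu (in ancestors of Kappa), Lambda (in ancestors of Kappa)
Deepest common ancestor (LCA) = Mu

Answer: Mu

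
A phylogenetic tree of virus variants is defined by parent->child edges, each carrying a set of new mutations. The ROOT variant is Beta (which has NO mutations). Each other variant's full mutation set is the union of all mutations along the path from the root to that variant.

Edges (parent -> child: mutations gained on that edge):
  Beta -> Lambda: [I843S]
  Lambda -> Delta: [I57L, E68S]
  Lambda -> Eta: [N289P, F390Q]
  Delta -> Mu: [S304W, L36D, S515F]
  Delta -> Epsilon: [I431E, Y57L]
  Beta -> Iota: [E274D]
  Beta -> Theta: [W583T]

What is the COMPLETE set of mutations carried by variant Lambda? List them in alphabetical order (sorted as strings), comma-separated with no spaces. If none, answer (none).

Answer: I843S

Derivation:
At Beta: gained [] -> total []
At Lambda: gained ['I843S'] -> total ['I843S']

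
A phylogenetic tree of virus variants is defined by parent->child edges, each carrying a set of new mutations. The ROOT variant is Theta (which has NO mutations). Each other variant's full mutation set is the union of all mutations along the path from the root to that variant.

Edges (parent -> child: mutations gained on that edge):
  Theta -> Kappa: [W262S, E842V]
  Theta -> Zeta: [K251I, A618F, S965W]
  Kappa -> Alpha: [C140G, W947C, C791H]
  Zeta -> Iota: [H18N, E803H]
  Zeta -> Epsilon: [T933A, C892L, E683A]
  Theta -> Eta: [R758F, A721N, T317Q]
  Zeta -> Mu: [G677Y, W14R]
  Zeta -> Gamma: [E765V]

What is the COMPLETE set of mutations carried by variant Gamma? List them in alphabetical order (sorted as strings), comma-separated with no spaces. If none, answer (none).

Answer: A618F,E765V,K251I,S965W

Derivation:
At Theta: gained [] -> total []
At Zeta: gained ['K251I', 'A618F', 'S965W'] -> total ['A618F', 'K251I', 'S965W']
At Gamma: gained ['E765V'] -> total ['A618F', 'E765V', 'K251I', 'S965W']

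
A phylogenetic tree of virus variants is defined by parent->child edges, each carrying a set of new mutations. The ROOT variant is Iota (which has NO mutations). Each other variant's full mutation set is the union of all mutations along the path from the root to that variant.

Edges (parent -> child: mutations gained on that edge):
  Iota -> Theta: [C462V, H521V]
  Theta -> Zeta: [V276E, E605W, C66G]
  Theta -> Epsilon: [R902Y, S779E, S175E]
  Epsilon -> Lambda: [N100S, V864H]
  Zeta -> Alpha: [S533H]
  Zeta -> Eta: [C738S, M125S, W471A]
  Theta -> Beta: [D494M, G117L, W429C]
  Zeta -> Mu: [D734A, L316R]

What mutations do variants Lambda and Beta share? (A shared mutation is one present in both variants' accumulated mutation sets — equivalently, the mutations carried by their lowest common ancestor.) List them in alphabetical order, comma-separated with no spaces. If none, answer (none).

Answer: C462V,H521V

Derivation:
Accumulating mutations along path to Lambda:
  At Iota: gained [] -> total []
  At Theta: gained ['C462V', 'H521V'] -> total ['C462V', 'H521V']
  At Epsilon: gained ['R902Y', 'S779E', 'S175E'] -> total ['C462V', 'H521V', 'R902Y', 'S175E', 'S779E']
  At Lambda: gained ['N100S', 'V864H'] -> total ['C462V', 'H521V', 'N100S', 'R902Y', 'S175E', 'S779E', 'V864H']
Mutations(Lambda) = ['C462V', 'H521V', 'N100S', 'R902Y', 'S175E', 'S779E', 'V864H']
Accumulating mutations along path to Beta:
  At Iota: gained [] -> total []
  At Theta: gained ['C462V', 'H521V'] -> total ['C462V', 'H521V']
  At Beta: gained ['D494M', 'G117L', 'W429C'] -> total ['C462V', 'D494M', 'G117L', 'H521V', 'W429C']
Mutations(Beta) = ['C462V', 'D494M', 'G117L', 'H521V', 'W429C']
Intersection: ['C462V', 'H521V', 'N100S', 'R902Y', 'S175E', 'S779E', 'V864H'] ∩ ['C462V', 'D494M', 'G117L', 'H521V', 'W429C'] = ['C462V', 'H521V']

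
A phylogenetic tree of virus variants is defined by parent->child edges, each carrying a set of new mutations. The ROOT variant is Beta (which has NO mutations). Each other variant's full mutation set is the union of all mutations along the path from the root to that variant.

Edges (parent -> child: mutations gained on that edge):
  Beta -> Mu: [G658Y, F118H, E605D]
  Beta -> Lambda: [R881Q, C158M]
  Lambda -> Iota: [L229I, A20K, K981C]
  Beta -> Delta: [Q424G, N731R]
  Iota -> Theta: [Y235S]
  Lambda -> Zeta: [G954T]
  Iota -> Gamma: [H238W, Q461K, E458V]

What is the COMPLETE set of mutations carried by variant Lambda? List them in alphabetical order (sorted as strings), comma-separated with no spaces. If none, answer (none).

At Beta: gained [] -> total []
At Lambda: gained ['R881Q', 'C158M'] -> total ['C158M', 'R881Q']

Answer: C158M,R881Q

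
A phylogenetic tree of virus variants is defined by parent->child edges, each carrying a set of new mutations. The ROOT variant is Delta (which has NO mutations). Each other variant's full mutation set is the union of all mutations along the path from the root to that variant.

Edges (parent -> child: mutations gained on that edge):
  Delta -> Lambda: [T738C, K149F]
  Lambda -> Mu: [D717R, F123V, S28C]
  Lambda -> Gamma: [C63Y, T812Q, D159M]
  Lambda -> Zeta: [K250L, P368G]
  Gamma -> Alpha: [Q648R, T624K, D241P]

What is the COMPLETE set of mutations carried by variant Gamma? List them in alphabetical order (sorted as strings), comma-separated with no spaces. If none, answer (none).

Answer: C63Y,D159M,K149F,T738C,T812Q

Derivation:
At Delta: gained [] -> total []
At Lambda: gained ['T738C', 'K149F'] -> total ['K149F', 'T738C']
At Gamma: gained ['C63Y', 'T812Q', 'D159M'] -> total ['C63Y', 'D159M', 'K149F', 'T738C', 'T812Q']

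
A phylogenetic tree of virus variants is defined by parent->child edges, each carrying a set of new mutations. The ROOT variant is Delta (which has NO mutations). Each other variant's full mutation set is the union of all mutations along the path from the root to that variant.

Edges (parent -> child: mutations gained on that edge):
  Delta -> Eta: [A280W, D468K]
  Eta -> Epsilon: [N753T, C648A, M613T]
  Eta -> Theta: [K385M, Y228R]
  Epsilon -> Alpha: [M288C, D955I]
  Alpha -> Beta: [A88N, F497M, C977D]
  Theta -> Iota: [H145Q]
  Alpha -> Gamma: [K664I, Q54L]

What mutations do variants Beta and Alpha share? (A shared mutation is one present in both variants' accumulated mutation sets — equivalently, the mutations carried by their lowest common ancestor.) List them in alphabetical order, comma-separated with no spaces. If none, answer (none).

Accumulating mutations along path to Beta:
  At Delta: gained [] -> total []
  At Eta: gained ['A280W', 'D468K'] -> total ['A280W', 'D468K']
  At Epsilon: gained ['N753T', 'C648A', 'M613T'] -> total ['A280W', 'C648A', 'D468K', 'M613T', 'N753T']
  At Alpha: gained ['M288C', 'D955I'] -> total ['A280W', 'C648A', 'D468K', 'D955I', 'M288C', 'M613T', 'N753T']
  At Beta: gained ['A88N', 'F497M', 'C977D'] -> total ['A280W', 'A88N', 'C648A', 'C977D', 'D468K', 'D955I', 'F497M', 'M288C', 'M613T', 'N753T']
Mutations(Beta) = ['A280W', 'A88N', 'C648A', 'C977D', 'D468K', 'D955I', 'F497M', 'M288C', 'M613T', 'N753T']
Accumulating mutations along path to Alpha:
  At Delta: gained [] -> total []
  At Eta: gained ['A280W', 'D468K'] -> total ['A280W', 'D468K']
  At Epsilon: gained ['N753T', 'C648A', 'M613T'] -> total ['A280W', 'C648A', 'D468K', 'M613T', 'N753T']
  At Alpha: gained ['M288C', 'D955I'] -> total ['A280W', 'C648A', 'D468K', 'D955I', 'M288C', 'M613T', 'N753T']
Mutations(Alpha) = ['A280W', 'C648A', 'D468K', 'D955I', 'M288C', 'M613T', 'N753T']
Intersection: ['A280W', 'A88N', 'C648A', 'C977D', 'D468K', 'D955I', 'F497M', 'M288C', 'M613T', 'N753T'] ∩ ['A280W', 'C648A', 'D468K', 'D955I', 'M288C', 'M613T', 'N753T'] = ['A280W', 'C648A', 'D468K', 'D955I', 'M288C', 'M613T', 'N753T']

Answer: A280W,C648A,D468K,D955I,M288C,M613T,N753T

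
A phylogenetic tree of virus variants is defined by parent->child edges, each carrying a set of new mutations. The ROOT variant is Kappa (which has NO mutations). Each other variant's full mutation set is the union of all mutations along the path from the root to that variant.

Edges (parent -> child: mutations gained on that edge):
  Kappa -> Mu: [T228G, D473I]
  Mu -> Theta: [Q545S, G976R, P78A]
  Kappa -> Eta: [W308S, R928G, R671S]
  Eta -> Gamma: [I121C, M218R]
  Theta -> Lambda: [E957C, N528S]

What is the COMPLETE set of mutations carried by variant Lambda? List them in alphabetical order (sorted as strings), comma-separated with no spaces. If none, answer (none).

At Kappa: gained [] -> total []
At Mu: gained ['T228G', 'D473I'] -> total ['D473I', 'T228G']
At Theta: gained ['Q545S', 'G976R', 'P78A'] -> total ['D473I', 'G976R', 'P78A', 'Q545S', 'T228G']
At Lambda: gained ['E957C', 'N528S'] -> total ['D473I', 'E957C', 'G976R', 'N528S', 'P78A', 'Q545S', 'T228G']

Answer: D473I,E957C,G976R,N528S,P78A,Q545S,T228G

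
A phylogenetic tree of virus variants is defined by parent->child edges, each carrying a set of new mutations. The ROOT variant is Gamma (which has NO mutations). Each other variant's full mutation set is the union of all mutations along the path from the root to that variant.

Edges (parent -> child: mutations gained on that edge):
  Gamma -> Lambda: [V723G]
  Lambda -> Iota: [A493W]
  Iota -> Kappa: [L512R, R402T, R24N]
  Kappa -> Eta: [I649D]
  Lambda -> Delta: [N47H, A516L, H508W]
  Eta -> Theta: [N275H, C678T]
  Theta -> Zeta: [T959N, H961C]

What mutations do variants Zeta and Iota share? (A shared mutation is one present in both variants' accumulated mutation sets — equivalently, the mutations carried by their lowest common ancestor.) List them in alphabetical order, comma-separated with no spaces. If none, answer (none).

Answer: A493W,V723G

Derivation:
Accumulating mutations along path to Zeta:
  At Gamma: gained [] -> total []
  At Lambda: gained ['V723G'] -> total ['V723G']
  At Iota: gained ['A493W'] -> total ['A493W', 'V723G']
  At Kappa: gained ['L512R', 'R402T', 'R24N'] -> total ['A493W', 'L512R', 'R24N', 'R402T', 'V723G']
  At Eta: gained ['I649D'] -> total ['A493W', 'I649D', 'L512R', 'R24N', 'R402T', 'V723G']
  At Theta: gained ['N275H', 'C678T'] -> total ['A493W', 'C678T', 'I649D', 'L512R', 'N275H', 'R24N', 'R402T', 'V723G']
  At Zeta: gained ['T959N', 'H961C'] -> total ['A493W', 'C678T', 'H961C', 'I649D', 'L512R', 'N275H', 'R24N', 'R402T', 'T959N', 'V723G']
Mutations(Zeta) = ['A493W', 'C678T', 'H961C', 'I649D', 'L512R', 'N275H', 'R24N', 'R402T', 'T959N', 'V723G']
Accumulating mutations along path to Iota:
  At Gamma: gained [] -> total []
  At Lambda: gained ['V723G'] -> total ['V723G']
  At Iota: gained ['A493W'] -> total ['A493W', 'V723G']
Mutations(Iota) = ['A493W', 'V723G']
Intersection: ['A493W', 'C678T', 'H961C', 'I649D', 'L512R', 'N275H', 'R24N', 'R402T', 'T959N', 'V723G'] ∩ ['A493W', 'V723G'] = ['A493W', 'V723G']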